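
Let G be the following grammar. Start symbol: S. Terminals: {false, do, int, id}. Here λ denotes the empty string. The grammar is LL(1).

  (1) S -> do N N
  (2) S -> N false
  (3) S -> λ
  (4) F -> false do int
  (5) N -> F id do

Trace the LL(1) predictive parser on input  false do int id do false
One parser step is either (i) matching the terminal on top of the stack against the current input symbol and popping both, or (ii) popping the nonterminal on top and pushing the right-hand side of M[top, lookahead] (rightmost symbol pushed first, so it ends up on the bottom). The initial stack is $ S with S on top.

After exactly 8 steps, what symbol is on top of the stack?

false

     Stack                       Input                       Action
  1  $ S                         false do int id do false $  expand S -> N false
  2  $ false N                   false do int id do false $  expand N -> F id do
  3  $ false do id F             false do int id do false $  expand F -> false do int
  4  $ false do id int do false  false do int id do false $  match false
  5  $ false do id int do        do int id do false $        match do
  6  $ false do id int           int id do false $           match int
  7  $ false do id               id do false $               match id
  8  $ false do                  do false $                  match do
Stack after step 8: $ false (top = false).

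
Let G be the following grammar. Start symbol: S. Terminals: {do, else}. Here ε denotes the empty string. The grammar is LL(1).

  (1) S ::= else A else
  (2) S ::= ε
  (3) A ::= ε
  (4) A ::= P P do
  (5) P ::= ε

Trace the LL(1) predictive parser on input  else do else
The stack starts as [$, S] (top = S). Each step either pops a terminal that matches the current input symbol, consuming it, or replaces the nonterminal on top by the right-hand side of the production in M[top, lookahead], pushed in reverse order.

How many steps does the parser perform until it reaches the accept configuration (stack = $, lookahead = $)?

step 1: stack=$ S  input=else do else $  — expand S ::= else A else
step 2: stack=$ else A else  input=else do else $  — match else
step 3: stack=$ else A  input=do else $  — expand A ::= P P do
step 4: stack=$ else do P P  input=do else $  — expand P ::= ε
step 5: stack=$ else do P  input=do else $  — expand P ::= ε
step 6: stack=$ else do  input=do else $  — match do
step 7: stack=$ else  input=else $  — match else
Accept reached after 7 steps.

7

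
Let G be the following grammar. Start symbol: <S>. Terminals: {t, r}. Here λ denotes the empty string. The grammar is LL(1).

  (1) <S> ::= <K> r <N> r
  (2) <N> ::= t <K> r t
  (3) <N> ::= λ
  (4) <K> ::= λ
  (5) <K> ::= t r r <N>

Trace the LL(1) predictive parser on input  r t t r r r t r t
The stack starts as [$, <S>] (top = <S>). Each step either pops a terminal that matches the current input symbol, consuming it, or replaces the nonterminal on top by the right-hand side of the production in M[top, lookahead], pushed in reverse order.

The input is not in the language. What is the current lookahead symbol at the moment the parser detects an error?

step 1: stack=$ <S>  input=r t t r r r t r t $  — expand <S> ::= <K> r <N> r
step 2: stack=$ r <N> r <K>  input=r t t r r r t r t $  — expand <K> ::= λ
step 3: stack=$ r <N> r  input=r t t r r r t r t $  — match r
step 4: stack=$ r <N>  input=t t r r r t r t $  — expand <N> ::= t <K> r t
step 5: stack=$ r t r <K> t  input=t t r r r t r t $  — match t
step 6: stack=$ r t r <K>  input=t r r r t r t $  — expand <K> ::= t r r <N>
step 7: stack=$ r t r <N> r r t  input=t r r r t r t $  — match t
step 8: stack=$ r t r <N> r r  input=r r r t r t $  — match r
step 9: stack=$ r t r <N> r  input=r r t r t $  — match r
step 10: stack=$ r t r <N>  input=r t r t $  — expand <N> ::= λ
step 11: stack=$ r t r  input=r t r t $  — match r
step 12: stack=$ r t  input=t r t $  — match t
step 13: stack=$ r  input=r t $  — match r
step 14: stack=$  input=t $  — error: stack empty but input remains

t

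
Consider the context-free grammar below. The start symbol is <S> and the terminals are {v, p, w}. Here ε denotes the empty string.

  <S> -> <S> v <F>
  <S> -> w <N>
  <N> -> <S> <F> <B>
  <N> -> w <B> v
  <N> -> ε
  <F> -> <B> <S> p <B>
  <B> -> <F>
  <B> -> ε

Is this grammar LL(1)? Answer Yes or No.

No

FIRST(<S>) = {w}
FIRST(<N>) = {ε, w}
FIRST(<F>) = {w}
FIRST(<B>) = {ε, w}
FOLLOW(<S>) = {$, p, v, w}
FOLLOW(<N>) = {$, p, v, w}
FOLLOW(<F>) = {$, p, v, w}
FOLLOW(<B>) = {$, p, v, w}
Cell M[<B>, w] receives both <B> -> <F> and <B> -> ε — the grammar is not LL(1).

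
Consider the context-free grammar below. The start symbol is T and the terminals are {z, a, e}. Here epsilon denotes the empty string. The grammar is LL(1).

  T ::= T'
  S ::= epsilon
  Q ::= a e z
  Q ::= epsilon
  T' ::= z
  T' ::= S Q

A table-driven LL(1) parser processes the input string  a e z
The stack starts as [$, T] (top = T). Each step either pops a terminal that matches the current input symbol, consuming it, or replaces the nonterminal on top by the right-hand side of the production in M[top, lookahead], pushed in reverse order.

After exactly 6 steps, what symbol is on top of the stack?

z

step 1: stack=$ T  input=a e z $  — expand T ::= T'
step 2: stack=$ T'  input=a e z $  — expand T' ::= S Q
step 3: stack=$ Q S  input=a e z $  — expand S ::= epsilon
step 4: stack=$ Q  input=a e z $  — expand Q ::= a e z
step 5: stack=$ z e a  input=a e z $  — match a
step 6: stack=$ z e  input=e z $  — match e
Stack after step 6: $ z (top = z).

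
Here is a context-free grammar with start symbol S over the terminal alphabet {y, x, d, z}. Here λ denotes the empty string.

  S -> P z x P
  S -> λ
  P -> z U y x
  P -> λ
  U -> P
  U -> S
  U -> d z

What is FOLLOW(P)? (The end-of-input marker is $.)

{$, y, z}

FIRST(P): from P->z U y x we get {z}; from P->λ we get {λ}. So FIRST(P) = {λ, z}.
FIRST(S): from S->P z x P we get {z}; from S->λ we get {λ}. So FIRST(S) = {λ, z}.
FIRST(U): from U->P we get {λ, z}; from U->S we get {λ, z}; from U->d z we get {d}. So FIRST(U) = {λ, d, z}.
FOLLOW(S) includes $ since S is the start symbol.
FOLLOW(U): in P->z U y x, U is followed by y x with FIRST {y}. Thus FOLLOW(U) = {y}.
FOLLOW(S): in U->S, the suffix after S is empty, so FOLLOW(S) ⊇ FOLLOW(U) = {y}. Thus FOLLOW(S) = {$, y}.
FOLLOW(P): in S->P z x P (occurrence 1), P is followed by z x P with FIRST {z}; in S->P z x P (occurrence 2), the suffix after P is empty, so FOLLOW(P) ⊇ FOLLOW(S) = {$, y}; in U->P, the suffix after P is empty, so FOLLOW(P) ⊇ FOLLOW(U) = {y}. Thus FOLLOW(P) = {$, y, z}.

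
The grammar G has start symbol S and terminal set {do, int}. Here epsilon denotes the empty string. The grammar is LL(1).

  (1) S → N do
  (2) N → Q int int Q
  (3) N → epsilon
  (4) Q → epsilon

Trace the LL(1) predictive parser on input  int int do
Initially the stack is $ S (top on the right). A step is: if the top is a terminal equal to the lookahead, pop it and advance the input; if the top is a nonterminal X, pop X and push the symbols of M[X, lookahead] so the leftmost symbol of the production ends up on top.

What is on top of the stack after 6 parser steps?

     Stack             Input         Action
  1  $ S               int int do $  expand S → N do
  2  $ do N            int int do $  expand N → Q int int Q
  3  $ do Q int int Q  int int do $  expand Q → epsilon
  4  $ do Q int int    int int do $  match int
  5  $ do Q int        int do $      match int
  6  $ do Q            do $          expand Q → epsilon
Stack after step 6: $ do (top = do).

do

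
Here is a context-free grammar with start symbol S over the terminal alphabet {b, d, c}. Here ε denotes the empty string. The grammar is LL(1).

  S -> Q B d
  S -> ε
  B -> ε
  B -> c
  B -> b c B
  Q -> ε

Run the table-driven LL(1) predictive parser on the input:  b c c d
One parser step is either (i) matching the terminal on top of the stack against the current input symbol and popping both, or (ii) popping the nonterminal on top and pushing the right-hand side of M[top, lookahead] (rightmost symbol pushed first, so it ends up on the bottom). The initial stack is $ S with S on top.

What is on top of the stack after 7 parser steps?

d

step 1: stack=$ S  input=b c c d $  — expand S -> Q B d
step 2: stack=$ d B Q  input=b c c d $  — expand Q -> ε
step 3: stack=$ d B  input=b c c d $  — expand B -> b c B
step 4: stack=$ d B c b  input=b c c d $  — match b
step 5: stack=$ d B c  input=c c d $  — match c
step 6: stack=$ d B  input=c d $  — expand B -> c
step 7: stack=$ d c  input=c d $  — match c
Stack after step 7: $ d (top = d).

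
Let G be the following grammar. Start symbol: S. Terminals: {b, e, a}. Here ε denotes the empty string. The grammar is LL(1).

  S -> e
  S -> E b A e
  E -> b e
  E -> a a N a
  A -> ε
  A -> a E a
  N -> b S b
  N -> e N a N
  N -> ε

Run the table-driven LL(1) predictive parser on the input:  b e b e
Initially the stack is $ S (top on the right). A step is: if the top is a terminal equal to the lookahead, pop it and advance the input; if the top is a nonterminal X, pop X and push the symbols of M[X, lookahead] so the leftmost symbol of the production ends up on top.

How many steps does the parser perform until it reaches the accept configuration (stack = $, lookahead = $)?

step 1: stack=$ S  input=b e b e $  — expand S -> E b A e
step 2: stack=$ e A b E  input=b e b e $  — expand E -> b e
step 3: stack=$ e A b e b  input=b e b e $  — match b
step 4: stack=$ e A b e  input=e b e $  — match e
step 5: stack=$ e A b  input=b e $  — match b
step 6: stack=$ e A  input=e $  — expand A -> ε
step 7: stack=$ e  input=e $  — match e
Accept reached after 7 steps.

7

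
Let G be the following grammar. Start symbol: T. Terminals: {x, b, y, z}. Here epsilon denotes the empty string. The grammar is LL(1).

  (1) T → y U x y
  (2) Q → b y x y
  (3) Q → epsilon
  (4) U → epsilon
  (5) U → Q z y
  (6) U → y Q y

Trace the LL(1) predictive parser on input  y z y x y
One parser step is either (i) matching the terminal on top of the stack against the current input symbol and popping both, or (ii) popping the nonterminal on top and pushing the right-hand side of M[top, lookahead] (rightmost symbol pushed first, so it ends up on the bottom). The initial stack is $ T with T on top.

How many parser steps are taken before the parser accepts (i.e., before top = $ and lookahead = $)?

step 1: stack=$ T  input=y z y x y $  — expand T → y U x y
step 2: stack=$ y x U y  input=y z y x y $  — match y
step 3: stack=$ y x U  input=z y x y $  — expand U → Q z y
step 4: stack=$ y x y z Q  input=z y x y $  — expand Q → epsilon
step 5: stack=$ y x y z  input=z y x y $  — match z
step 6: stack=$ y x y  input=y x y $  — match y
step 7: stack=$ y x  input=x y $  — match x
step 8: stack=$ y  input=y $  — match y
Accept reached after 8 steps.

8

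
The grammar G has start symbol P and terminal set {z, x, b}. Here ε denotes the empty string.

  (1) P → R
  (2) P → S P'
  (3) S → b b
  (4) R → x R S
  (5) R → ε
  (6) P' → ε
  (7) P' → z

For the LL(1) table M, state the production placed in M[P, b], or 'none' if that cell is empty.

P → S P'

FIRST(S): from S→b b we get {b}. So FIRST(S) = {b}.
FIRST(R): from R→x R S we get {x}; from R→ε we get {ε}. So FIRST(R) = {ε, x}.
FIRST(P'): from P'→ε we get {ε}; from P'→z we get {z}. So FIRST(P') = {ε, z}.
FIRST(P): from P→R we get {ε, x}; from P→S P' we get {b}. So FIRST(P) = {ε, b, x}.
FOLLOW(P) includes $ since P is the start symbol.
FOLLOW(P): P appears on no right-hand side. Thus FOLLOW(P) = {$}.
For P → R: FIRST(R) = {ε, x}, so it goes in M[P, t] for t ∈ {x}; since ε ∈ FIRST, also for every t ∈ FOLLOW(P) = {$}.
For P → S P': FIRST(S P') = {b}, so it goes in M[P, t] for t ∈ {b}.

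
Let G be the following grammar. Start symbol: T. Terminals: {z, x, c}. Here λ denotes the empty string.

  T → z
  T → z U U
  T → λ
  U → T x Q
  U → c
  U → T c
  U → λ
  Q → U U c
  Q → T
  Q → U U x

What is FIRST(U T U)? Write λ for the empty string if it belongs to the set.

FIRST(T) = {λ, z}
FIRST(U) = {λ, c, x, z}  (via T x Q, T c)
FIRST(Q) = {λ, c, x, z}  (via U U c, T, U U x)
FIRST(U T U): take FIRST of each symbol in turn, carrying on past any symbol whose FIRST contains λ; result {λ, c, x, z}.

{λ, c, x, z}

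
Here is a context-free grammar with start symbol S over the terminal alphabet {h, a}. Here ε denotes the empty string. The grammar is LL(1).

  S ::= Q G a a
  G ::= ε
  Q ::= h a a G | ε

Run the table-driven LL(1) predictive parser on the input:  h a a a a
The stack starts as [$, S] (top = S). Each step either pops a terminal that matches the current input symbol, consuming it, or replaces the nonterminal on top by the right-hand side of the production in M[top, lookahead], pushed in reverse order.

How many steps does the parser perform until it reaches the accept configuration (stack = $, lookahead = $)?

step 1: stack=$ S  input=h a a a a $  — expand S ::= Q G a a
step 2: stack=$ a a G Q  input=h a a a a $  — expand Q ::= h a a G
step 3: stack=$ a a G G a a h  input=h a a a a $  — match h
step 4: stack=$ a a G G a a  input=a a a a $  — match a
step 5: stack=$ a a G G a  input=a a a $  — match a
step 6: stack=$ a a G G  input=a a $  — expand G ::= ε
step 7: stack=$ a a G  input=a a $  — expand G ::= ε
step 8: stack=$ a a  input=a a $  — match a
step 9: stack=$ a  input=a $  — match a
Accept reached after 9 steps.

9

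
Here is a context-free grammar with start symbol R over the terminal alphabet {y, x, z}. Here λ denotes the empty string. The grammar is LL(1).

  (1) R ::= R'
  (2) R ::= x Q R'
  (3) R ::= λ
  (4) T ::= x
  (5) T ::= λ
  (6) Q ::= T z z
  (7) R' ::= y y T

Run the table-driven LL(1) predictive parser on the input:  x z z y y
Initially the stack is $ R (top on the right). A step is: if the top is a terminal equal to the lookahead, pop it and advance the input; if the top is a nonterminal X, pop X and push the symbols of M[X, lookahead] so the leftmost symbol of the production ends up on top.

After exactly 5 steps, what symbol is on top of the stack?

z

step 1: stack=$ R  input=x z z y y $  — expand R ::= x Q R'
step 2: stack=$ R' Q x  input=x z z y y $  — match x
step 3: stack=$ R' Q  input=z z y y $  — expand Q ::= T z z
step 4: stack=$ R' z z T  input=z z y y $  — expand T ::= λ
step 5: stack=$ R' z z  input=z z y y $  — match z
Stack after step 5: $ R' z (top = z).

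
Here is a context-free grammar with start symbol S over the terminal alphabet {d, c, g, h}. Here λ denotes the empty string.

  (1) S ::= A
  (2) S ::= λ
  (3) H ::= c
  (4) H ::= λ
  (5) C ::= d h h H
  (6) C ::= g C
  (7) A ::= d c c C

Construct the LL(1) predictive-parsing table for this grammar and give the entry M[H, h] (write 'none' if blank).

FIRST(H) = {λ, c}
FIRST(C) = {d, g}
FIRST(A) = {d}
FIRST(S) = {λ, d}  (via A)
FOLLOW(S) includes $ since S is the start symbol.
FOLLOW(C): in C::=g C, the suffix after C is empty (adds nothing new); in A::=d c c C, the suffix after C is empty, so FOLLOW(C) ⊇ FOLLOW(A) = {$}. Thus FOLLOW(C) = {$}.
FOLLOW(H): in C::=d h h H, the suffix after H is empty, so FOLLOW(H) ⊇ FOLLOW(C) = {$}. Thus FOLLOW(H) = {$}.
For H ::= c: FIRST(c) = {c}, so it goes in M[H, t] for t ∈ {c}.
For H ::= λ: FIRST(λ) = {λ}, so it goes in M[H, t] for t ∈ {}; since λ ∈ FIRST, also for every t ∈ FOLLOW(H) = {$}.
None of these place a production in M[H, h].

none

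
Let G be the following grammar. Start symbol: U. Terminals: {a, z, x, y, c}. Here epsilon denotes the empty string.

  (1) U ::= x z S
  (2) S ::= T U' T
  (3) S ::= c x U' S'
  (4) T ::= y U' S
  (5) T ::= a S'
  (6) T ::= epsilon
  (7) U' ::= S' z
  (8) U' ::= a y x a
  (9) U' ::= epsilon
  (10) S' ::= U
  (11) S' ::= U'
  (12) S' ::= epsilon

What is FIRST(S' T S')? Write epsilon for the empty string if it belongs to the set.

{epsilon, a, x, y, z}

FIRST(U): from U::=x z S we get {x}. So FIRST(U) = {x}.
FIRST(T): from T::=y U' S we get {y}; from T::=a S' we get {a}; from T::=epsilon we get {epsilon}. So FIRST(T) = {epsilon, a, y}.
FIRST(S): from S::=T U' T we get {epsilon, a, x, y, z}; from S::=c x U' S' we get {c}. So FIRST(S) = {epsilon, a, c, x, y, z}.
FIRST(U'): from U'::=S' z we get {a, x, z}; from U'::=a y x a we get {a}; from U'::=epsilon we get {epsilon}. So FIRST(U') = {epsilon, a, x, z}.
FIRST(S'): from S'::=U we get {x}; from S'::=U' we get {epsilon, a, x, z}; from S'::=epsilon we get {epsilon}. So FIRST(S') = {epsilon, a, x, z}.
FIRST(S' T S'): take FIRST of each symbol in turn, carrying on past any symbol whose FIRST contains epsilon; result {epsilon, a, x, y, z}.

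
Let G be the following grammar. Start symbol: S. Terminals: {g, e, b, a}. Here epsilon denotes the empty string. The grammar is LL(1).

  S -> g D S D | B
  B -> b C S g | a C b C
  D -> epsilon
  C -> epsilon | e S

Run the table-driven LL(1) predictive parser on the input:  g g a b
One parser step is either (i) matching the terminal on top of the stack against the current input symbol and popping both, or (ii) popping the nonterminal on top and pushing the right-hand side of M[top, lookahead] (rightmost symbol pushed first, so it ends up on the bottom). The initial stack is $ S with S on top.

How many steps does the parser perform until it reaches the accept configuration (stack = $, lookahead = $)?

      Stack          Input      Action
   1  $ S            g g a b $  expand S -> g D S D
   2  $ D S D g      g g a b $  match g
   3  $ D S D        g a b $    expand D -> epsilon
   4  $ D S          g a b $    expand S -> g D S D
   5  $ D D S D g    g a b $    match g
   6  $ D D S D      a b $      expand D -> epsilon
   7  $ D D S        a b $      expand S -> B
   8  $ D D B        a b $      expand B -> a C b C
   9  $ D D C b C a  a b $      match a
  10  $ D D C b C    b $        expand C -> epsilon
  11  $ D D C b      b $        match b
  12  $ D D C        $          expand C -> epsilon
  13  $ D D          $          expand D -> epsilon
  14  $ D            $          expand D -> epsilon
Accept reached after 14 steps.

14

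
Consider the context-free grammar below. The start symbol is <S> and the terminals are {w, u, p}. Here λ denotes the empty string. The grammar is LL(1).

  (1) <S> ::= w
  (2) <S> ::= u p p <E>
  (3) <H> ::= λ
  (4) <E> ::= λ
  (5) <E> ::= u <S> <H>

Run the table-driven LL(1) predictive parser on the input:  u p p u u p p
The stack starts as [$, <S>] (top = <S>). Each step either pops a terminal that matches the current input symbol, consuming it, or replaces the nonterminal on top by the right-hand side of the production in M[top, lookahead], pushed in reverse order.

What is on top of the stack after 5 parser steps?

u

step 1: stack=$ <S>  input=u p p u u p p $  — expand <S> ::= u p p <E>
step 2: stack=$ <E> p p u  input=u p p u u p p $  — match u
step 3: stack=$ <E> p p  input=p p u u p p $  — match p
step 4: stack=$ <E> p  input=p u u p p $  — match p
step 5: stack=$ <E>  input=u u p p $  — expand <E> ::= u <S> <H>
Stack after step 5: $ <H> <S> u (top = u).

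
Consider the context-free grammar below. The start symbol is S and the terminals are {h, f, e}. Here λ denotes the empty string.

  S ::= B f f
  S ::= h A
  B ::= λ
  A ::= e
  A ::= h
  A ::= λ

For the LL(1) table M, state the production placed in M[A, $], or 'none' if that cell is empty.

FIRST(B) = {λ}
FIRST(A) = {λ, e, h}
FIRST(S) = {f, h}  (via B f f)
FOLLOW(S) includes $ since S is the start symbol.
FOLLOW(S): S appears on no right-hand side. Thus FOLLOW(S) = {$}.
FOLLOW(A): in S::=h A, the suffix after A is empty, so FOLLOW(A) ⊇ FOLLOW(S) = {$}. Thus FOLLOW(A) = {$}.
For A ::= e: FIRST(e) = {e}, so it goes in M[A, t] for t ∈ {e}.
For A ::= h: FIRST(h) = {h}, so it goes in M[A, t] for t ∈ {h}.
For A ::= λ: FIRST(λ) = {λ}, so it goes in M[A, t] for t ∈ {}; since λ ∈ FIRST, also for every t ∈ FOLLOW(A) = {$}.

A ::= λ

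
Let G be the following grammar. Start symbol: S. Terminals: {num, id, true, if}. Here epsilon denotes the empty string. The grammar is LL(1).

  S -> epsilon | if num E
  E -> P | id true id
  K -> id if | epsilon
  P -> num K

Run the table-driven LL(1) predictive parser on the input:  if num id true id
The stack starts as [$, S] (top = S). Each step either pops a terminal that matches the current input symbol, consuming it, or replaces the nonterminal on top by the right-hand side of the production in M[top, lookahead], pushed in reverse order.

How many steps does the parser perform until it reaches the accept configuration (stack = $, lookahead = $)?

7

     Stack         Input                Action
  1  $ S           if num id true id $  expand S -> if num E
  2  $ E num if    if num id true id $  match if
  3  $ E num       num id true id $     match num
  4  $ E           id true id $         expand E -> id true id
  5  $ id true id  id true id $         match id
  6  $ id true     true id $            match true
  7  $ id          id $                 match id
Accept reached after 7 steps.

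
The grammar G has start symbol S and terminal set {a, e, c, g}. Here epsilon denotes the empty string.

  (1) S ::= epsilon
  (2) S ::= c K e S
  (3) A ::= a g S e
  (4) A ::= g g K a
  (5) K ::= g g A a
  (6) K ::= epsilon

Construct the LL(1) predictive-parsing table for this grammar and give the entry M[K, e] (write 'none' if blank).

K ::= epsilon

FIRST(S): from S::=epsilon we get {epsilon}; from S::=c K e S we get {c}. So FIRST(S) = {epsilon, c}.
FIRST(A): from A::=a g S e we get {a}; from A::=g g K a we get {g}. So FIRST(A) = {a, g}.
FIRST(K): from K::=g g A a we get {g}; from K::=epsilon we get {epsilon}. So FIRST(K) = {epsilon, g}.
FOLLOW(S) includes $ since S is the start symbol.
FOLLOW(K): in S::=c K e S, K is followed by e S with FIRST {e}; in A::=g g K a, K is followed by a with FIRST {a}. Thus FOLLOW(K) = {a, e}.
For K ::= g g A a: FIRST(g g A a) = {g}, so it goes in M[K, t] for t ∈ {g}.
For K ::= epsilon: FIRST(epsilon) = {epsilon}, so it goes in M[K, t] for t ∈ {}; since epsilon ∈ FIRST, also for every t ∈ FOLLOW(K) = {a, e}.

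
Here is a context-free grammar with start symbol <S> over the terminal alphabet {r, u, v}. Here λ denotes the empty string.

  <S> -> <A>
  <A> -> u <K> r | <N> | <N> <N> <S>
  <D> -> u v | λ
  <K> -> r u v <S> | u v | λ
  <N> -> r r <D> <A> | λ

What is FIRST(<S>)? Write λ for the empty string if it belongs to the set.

{λ, r, u}

FIRST(<D>): from <D>->u v we get {u}; from <D>->λ we get {λ}. So FIRST(<D>) = {λ, u}.
FIRST(<K>): from <K>->r u v <S> we get {r}; from <K>->u v we get {u}; from <K>->λ we get {λ}. So FIRST(<K>) = {λ, r, u}.
FIRST(<N>): from <N>->r r <D> <A> we get {r}; from <N>->λ we get {λ}. So FIRST(<N>) = {λ, r}.
FIRST(<S>): from <S>-><A> we get {λ, r, u}. So FIRST(<S>) = {λ, r, u}.
FIRST(<A>): from <A>->u <K> r we get {u}; from <A>-><N> we get {λ, r}; from <A>-><N> <N> <S> we get {λ, r, u}. So FIRST(<A>) = {λ, r, u}.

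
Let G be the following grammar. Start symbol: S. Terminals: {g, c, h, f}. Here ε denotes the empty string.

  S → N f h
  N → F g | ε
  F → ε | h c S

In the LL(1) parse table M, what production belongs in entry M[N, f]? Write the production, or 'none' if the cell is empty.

FIRST(F) = {ε, h}
FIRST(N) = {ε, g, h}  (via F g)
FIRST(S) = {f, g, h}  (via N f h)
FOLLOW(S) includes $ since S is the start symbol.
FOLLOW(N): in S→N f h, N is followed by f h with FIRST {f}. Thus FOLLOW(N) = {f}.
For N → F g: FIRST(F g) = {g, h}, so it goes in M[N, t] for t ∈ {g, h}.
For N → ε: FIRST(ε) = {ε}, so it goes in M[N, t] for t ∈ {}; since ε ∈ FIRST, also for every t ∈ FOLLOW(N) = {f}.

N → ε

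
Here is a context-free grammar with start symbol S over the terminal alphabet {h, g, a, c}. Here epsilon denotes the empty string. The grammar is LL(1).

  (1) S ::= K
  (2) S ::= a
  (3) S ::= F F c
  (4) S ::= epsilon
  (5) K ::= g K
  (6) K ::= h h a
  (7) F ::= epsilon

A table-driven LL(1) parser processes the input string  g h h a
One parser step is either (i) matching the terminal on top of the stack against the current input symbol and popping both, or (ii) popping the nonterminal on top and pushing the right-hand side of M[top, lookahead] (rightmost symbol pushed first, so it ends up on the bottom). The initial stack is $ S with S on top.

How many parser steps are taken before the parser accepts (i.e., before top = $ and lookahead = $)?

7

     Stack    Input      Action
  1  $ S      g h h a $  expand S ::= K
  2  $ K      g h h a $  expand K ::= g K
  3  $ K g    g h h a $  match g
  4  $ K      h h a $    expand K ::= h h a
  5  $ a h h  h h a $    match h
  6  $ a h    h a $      match h
  7  $ a      a $        match a
Accept reached after 7 steps.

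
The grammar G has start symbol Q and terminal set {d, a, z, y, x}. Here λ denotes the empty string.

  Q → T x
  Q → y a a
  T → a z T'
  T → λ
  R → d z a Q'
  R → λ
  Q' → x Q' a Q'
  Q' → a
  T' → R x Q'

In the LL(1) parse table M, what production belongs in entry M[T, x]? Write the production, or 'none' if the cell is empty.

FIRST(T): from T→a z T' we get {a}; from T→λ we get {λ}. So FIRST(T) = {λ, a}.
FIRST(R): from R→d z a Q' we get {d}; from R→λ we get {λ}. So FIRST(R) = {λ, d}.
FIRST(Q'): from Q'→x Q' a Q' we get {x}; from Q'→a we get {a}. So FIRST(Q') = {a, x}.
FIRST(Q): from Q→T x we get {a, x}; from Q→y a a we get {y}. So FIRST(Q) = {a, x, y}.
FIRST(T'): from T'→R x Q' we get {d, x}. So FIRST(T') = {d, x}.
FOLLOW(Q) includes $ since Q is the start symbol.
FOLLOW(T): in Q→T x, T is followed by x with FIRST {x}. Thus FOLLOW(T) = {x}.
For T → a z T': FIRST(a z T') = {a}, so it goes in M[T, t] for t ∈ {a}.
For T → λ: FIRST(λ) = {λ}, so it goes in M[T, t] for t ∈ {}; since λ ∈ FIRST, also for every t ∈ FOLLOW(T) = {x}.

T → λ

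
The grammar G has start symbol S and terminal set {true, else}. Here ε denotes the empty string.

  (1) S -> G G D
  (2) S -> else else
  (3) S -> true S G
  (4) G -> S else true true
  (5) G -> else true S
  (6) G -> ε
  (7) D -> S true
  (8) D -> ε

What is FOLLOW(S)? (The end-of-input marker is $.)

{$, else, true}

FIRST(S): from S->G G D we get {ε, else, true}; from S->else else we get {else}; from S->true S G we get {true}. So FIRST(S) = {ε, else, true}.
FIRST(G): from G->S else true true we get {else, true}; from G->else true S we get {else}; from G->ε we get {ε}. So FIRST(G) = {ε, else, true}.
FIRST(D): from D->S true we get {else, true}; from D->ε we get {ε}. So FIRST(D) = {ε, else, true}.
FOLLOW(S) includes $ since S is the start symbol.
FOLLOW(S): in S->true S G, S is followed by G with FIRST {ε, else, true}; in S->true S G, the suffix after S is nullable (adds nothing new); in G->S else true true, S is followed by else true true with FIRST {else}; in G->else true S, the suffix after S is empty, so FOLLOW(S) ⊇ FOLLOW(G) = {$, else, true}; in D->S true, S is followed by true with FIRST {true}. Thus FOLLOW(S) = {$, else, true}.
FOLLOW(G): in S->G G D (occurrence 1), G is followed by G D with FIRST {ε, else, true}; in S->G G D (occurrence 1), the suffix after G is nullable, so FOLLOW(G) ⊇ FOLLOW(S) = {$, else, true}; in S->G G D (occurrence 2), G is followed by D with FIRST {ε, else, true}; in S->G G D (occurrence 2), the suffix after G is nullable, so FOLLOW(G) ⊇ FOLLOW(S) = {$, else, true}; in S->true S G, the suffix after G is empty, so FOLLOW(G) ⊇ FOLLOW(S) = {$, else, true}. Thus FOLLOW(G) = {$, else, true}.
FOLLOW(D): in S->G G D, the suffix after D is empty, so FOLLOW(D) ⊇ FOLLOW(S) = {$, else, true}. Thus FOLLOW(D) = {$, else, true}.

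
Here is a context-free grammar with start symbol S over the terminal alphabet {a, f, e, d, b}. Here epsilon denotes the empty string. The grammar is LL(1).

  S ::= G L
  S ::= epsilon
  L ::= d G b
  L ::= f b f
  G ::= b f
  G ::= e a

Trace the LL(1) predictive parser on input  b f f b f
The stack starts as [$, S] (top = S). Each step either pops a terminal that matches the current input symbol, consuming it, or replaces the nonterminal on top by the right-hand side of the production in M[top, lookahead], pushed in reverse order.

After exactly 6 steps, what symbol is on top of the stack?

b

step 1: stack=$ S  input=b f f b f $  — expand S ::= G L
step 2: stack=$ L G  input=b f f b f $  — expand G ::= b f
step 3: stack=$ L f b  input=b f f b f $  — match b
step 4: stack=$ L f  input=f f b f $  — match f
step 5: stack=$ L  input=f b f $  — expand L ::= f b f
step 6: stack=$ f b f  input=f b f $  — match f
Stack after step 6: $ f b (top = b).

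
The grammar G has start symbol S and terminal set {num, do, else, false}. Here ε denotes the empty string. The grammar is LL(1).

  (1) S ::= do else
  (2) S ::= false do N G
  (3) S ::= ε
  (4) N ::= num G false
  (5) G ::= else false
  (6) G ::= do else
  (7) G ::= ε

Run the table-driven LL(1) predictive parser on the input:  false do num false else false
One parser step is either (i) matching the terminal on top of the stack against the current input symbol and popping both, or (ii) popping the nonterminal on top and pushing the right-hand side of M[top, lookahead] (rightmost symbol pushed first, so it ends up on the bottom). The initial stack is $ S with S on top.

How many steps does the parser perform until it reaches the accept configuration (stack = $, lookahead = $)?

10

      Stack            Input                            Action
   1  $ S              false do num false else false $  expand S ::= false do N G
   2  $ G N do false   false do num false else false $  match false
   3  $ G N do         do num false else false $        match do
   4  $ G N            num false else false $           expand N ::= num G false
   5  $ G false G num  num false else false $           match num
   6  $ G false G      false else false $               expand G ::= ε
   7  $ G false        false else false $               match false
   8  $ G              else false $                     expand G ::= else false
   9  $ false else     else false $                     match else
  10  $ false          false $                          match false
Accept reached after 10 steps.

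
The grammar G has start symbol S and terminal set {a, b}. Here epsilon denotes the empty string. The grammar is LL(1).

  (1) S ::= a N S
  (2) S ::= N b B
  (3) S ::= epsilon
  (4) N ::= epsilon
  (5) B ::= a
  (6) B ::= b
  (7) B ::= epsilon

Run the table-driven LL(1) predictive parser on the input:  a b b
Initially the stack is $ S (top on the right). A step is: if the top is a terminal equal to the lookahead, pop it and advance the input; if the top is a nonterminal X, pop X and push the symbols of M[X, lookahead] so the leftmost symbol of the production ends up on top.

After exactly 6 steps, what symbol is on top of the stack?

B

step 1: stack=$ S  input=a b b $  — expand S ::= a N S
step 2: stack=$ S N a  input=a b b $  — match a
step 3: stack=$ S N  input=b b $  — expand N ::= epsilon
step 4: stack=$ S  input=b b $  — expand S ::= N b B
step 5: stack=$ B b N  input=b b $  — expand N ::= epsilon
step 6: stack=$ B b  input=b b $  — match b
Stack after step 6: $ B (top = B).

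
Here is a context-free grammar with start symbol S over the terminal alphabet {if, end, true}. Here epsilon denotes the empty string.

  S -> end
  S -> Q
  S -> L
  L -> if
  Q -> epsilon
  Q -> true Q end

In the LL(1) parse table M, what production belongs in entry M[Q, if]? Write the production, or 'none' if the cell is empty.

FIRST(L) = {if}
FIRST(Q) = {epsilon, true}
FIRST(S) = {epsilon, end, if, true}  (via Q, L)
FOLLOW(S) includes $ since S is the start symbol.
FOLLOW(S): S appears on no right-hand side. Thus FOLLOW(S) = {$}.
FOLLOW(Q): in S->Q, the suffix after Q is empty, so FOLLOW(Q) ⊇ FOLLOW(S) = {$}; in Q->true Q end, Q is followed by end with FIRST {end}. Thus FOLLOW(Q) = {$, end}.
For Q -> epsilon: FIRST(epsilon) = {epsilon}, so it goes in M[Q, t] for t ∈ {}; since epsilon ∈ FIRST, also for every t ∈ FOLLOW(Q) = {$, end}.
For Q -> true Q end: FIRST(true Q end) = {true}, so it goes in M[Q, t] for t ∈ {true}.
None of these place a production in M[Q, if].

none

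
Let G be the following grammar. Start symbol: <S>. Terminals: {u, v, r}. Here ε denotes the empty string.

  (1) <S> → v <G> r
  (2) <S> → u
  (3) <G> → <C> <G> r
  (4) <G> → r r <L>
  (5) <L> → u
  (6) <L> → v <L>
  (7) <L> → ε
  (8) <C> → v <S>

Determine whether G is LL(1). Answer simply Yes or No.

Yes

FIRST(<S>) = {u, v}
FIRST(<G>) = {r, v}
FIRST(<L>) = {ε, u, v}
FIRST(<C>) = {v}
FOLLOW(<S>) = {$, r, v}
FOLLOW(<G>) = {r}
FOLLOW(<L>) = {r}
FOLLOW(<C>) = {r, v}
Each cell of M receives at most one production.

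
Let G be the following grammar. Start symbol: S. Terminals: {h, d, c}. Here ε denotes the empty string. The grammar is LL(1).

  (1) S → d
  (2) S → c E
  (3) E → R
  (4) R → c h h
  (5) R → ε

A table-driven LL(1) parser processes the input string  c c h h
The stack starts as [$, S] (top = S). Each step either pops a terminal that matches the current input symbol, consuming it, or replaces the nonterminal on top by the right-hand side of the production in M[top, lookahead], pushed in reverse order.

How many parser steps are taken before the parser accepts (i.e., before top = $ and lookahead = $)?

7

step 1: stack=$ S  input=c c h h $  — expand S → c E
step 2: stack=$ E c  input=c c h h $  — match c
step 3: stack=$ E  input=c h h $  — expand E → R
step 4: stack=$ R  input=c h h $  — expand R → c h h
step 5: stack=$ h h c  input=c h h $  — match c
step 6: stack=$ h h  input=h h $  — match h
step 7: stack=$ h  input=h $  — match h
Accept reached after 7 steps.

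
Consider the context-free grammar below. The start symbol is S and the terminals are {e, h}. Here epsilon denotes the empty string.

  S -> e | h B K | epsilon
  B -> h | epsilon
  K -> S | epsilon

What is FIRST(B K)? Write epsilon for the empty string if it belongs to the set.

{epsilon, e, h}

FIRST(S): from S->e we get {e}; from S->h B K we get {h}; from S->epsilon we get {epsilon}. So FIRST(S) = {epsilon, e, h}.
FIRST(B): from B->h we get {h}; from B->epsilon we get {epsilon}. So FIRST(B) = {epsilon, h}.
FIRST(K): from K->S we get {epsilon, e, h}; from K->epsilon we get {epsilon}. So FIRST(K) = {epsilon, e, h}.
FIRST(B K): take FIRST of each symbol in turn, carrying on past any symbol whose FIRST contains epsilon; result {epsilon, e, h}.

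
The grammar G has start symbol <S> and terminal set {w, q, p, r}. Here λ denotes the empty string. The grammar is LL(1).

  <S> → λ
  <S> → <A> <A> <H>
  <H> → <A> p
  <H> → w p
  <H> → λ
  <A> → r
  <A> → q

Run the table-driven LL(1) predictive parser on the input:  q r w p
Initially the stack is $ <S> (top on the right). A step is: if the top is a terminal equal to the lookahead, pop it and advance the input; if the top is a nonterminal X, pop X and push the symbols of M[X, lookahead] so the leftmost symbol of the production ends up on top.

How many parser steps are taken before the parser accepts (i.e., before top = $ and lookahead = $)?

8

     Stack          Input      Action
  1  $ <S>          q r w p $  expand <S> → <A> <A> <H>
  2  $ <H> <A> <A>  q r w p $  expand <A> → q
  3  $ <H> <A> q    q r w p $  match q
  4  $ <H> <A>      r w p $    expand <A> → r
  5  $ <H> r        r w p $    match r
  6  $ <H>          w p $      expand <H> → w p
  7  $ p w          w p $      match w
  8  $ p            p $        match p
Accept reached after 8 steps.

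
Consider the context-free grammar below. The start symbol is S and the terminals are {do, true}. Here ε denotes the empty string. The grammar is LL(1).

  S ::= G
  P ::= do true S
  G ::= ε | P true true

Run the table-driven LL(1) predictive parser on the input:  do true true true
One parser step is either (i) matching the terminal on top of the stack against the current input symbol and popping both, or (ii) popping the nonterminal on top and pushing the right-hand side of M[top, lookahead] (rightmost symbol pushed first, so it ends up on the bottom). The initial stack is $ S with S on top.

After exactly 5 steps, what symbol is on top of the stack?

     Stack                  Input                Action
  1  $ S                    do true true true $  expand S ::= G
  2  $ G                    do true true true $  expand G ::= P true true
  3  $ true true P          do true true true $  expand P ::= do true S
  4  $ true true S true do  do true true true $  match do
  5  $ true true S true     true true true $     match true
Stack after step 5: $ true true S (top = S).

S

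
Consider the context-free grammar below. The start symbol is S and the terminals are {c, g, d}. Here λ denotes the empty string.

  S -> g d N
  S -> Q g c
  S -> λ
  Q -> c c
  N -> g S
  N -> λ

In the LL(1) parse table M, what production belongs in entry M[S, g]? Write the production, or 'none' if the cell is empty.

FIRST(Q) = {c}
FIRST(N) = {λ, g}
FIRST(S) = {λ, c, g}  (via Q g c)
FOLLOW(S) includes $ since S is the start symbol.
FOLLOW(S): in N->g S, the suffix after S is empty, so FOLLOW(S) ⊇ FOLLOW(N) = {$}. Thus FOLLOW(S) = {$}.
FOLLOW(N): in S->g d N, the suffix after N is empty, so FOLLOW(N) ⊇ FOLLOW(S) = {$}. Thus FOLLOW(N) = {$}.
For S -> g d N: FIRST(g d N) = {g}, so it goes in M[S, t] for t ∈ {g}.
For S -> Q g c: FIRST(Q g c) = {c}, so it goes in M[S, t] for t ∈ {c}.
For S -> λ: FIRST(λ) = {λ}, so it goes in M[S, t] for t ∈ {}; since λ ∈ FIRST, also for every t ∈ FOLLOW(S) = {$}.

S -> g d N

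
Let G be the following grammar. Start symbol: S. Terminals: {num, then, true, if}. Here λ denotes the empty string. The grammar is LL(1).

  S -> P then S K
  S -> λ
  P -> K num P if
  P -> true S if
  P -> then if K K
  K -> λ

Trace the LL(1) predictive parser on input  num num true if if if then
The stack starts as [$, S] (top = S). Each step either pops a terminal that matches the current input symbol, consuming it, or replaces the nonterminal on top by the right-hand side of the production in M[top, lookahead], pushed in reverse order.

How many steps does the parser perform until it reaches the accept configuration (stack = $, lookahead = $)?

16

      Stack                       Input                         Action
   1  $ S                         num num true if if if then $  expand S -> P then S K
   2  $ K S then P                num num true if if if then $  expand P -> K num P if
   3  $ K S then if P num K       num num true if if if then $  expand K -> λ
   4  $ K S then if P num         num num true if if if then $  match num
   5  $ K S then if P             num true if if if then $      expand P -> K num P if
   6  $ K S then if if P num K    num true if if if then $      expand K -> λ
   7  $ K S then if if P num      num true if if if then $      match num
   8  $ K S then if if P          true if if if then $          expand P -> true S if
   9  $ K S then if if if S true  true if if if then $          match true
  10  $ K S then if if if S       if if if then $               expand S -> λ
  11  $ K S then if if if         if if if then $               match if
  12  $ K S then if if            if if then $                  match if
  13  $ K S then if               if then $                     match if
  14  $ K S then                  then $                        match then
  15  $ K S                       $                             expand S -> λ
  16  $ K                         $                             expand K -> λ
Accept reached after 16 steps.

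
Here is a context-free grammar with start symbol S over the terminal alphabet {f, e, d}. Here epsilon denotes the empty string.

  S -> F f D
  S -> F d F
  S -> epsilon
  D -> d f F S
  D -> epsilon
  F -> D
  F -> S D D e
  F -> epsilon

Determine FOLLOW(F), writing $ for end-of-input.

{$, d, e, f}

FIRST(D): from D->d f F S we get {d}; from D->epsilon we get {epsilon}. So FIRST(D) = {epsilon, d}.
FIRST(S): from S->F f D we get {d, e, f}; from S->F d F we get {d, e, f}; from S->epsilon we get {epsilon}. So FIRST(S) = {epsilon, d, e, f}.
FIRST(F): from F->D we get {epsilon, d}; from F->S D D e we get {d, e, f}; from F->epsilon we get {epsilon}. So FIRST(F) = {epsilon, d, e, f}.
FOLLOW(S) includes $ since S is the start symbol.
FOLLOW(S): in D->d f F S, the suffix after S is empty, so FOLLOW(S) ⊇ FOLLOW(D) = {$, d, e, f}; in F->S D D e, S is followed by D D e with FIRST {d, e}. Thus FOLLOW(S) = {$, d, e, f}.
FOLLOW(D): in S->F f D, the suffix after D is empty, so FOLLOW(D) ⊇ FOLLOW(S) = {$, d, e, f}; in F->D, the suffix after D is empty, so FOLLOW(D) ⊇ FOLLOW(F) = {$, d, e, f}; in F->S D D e (occurrence 1), D is followed by D e with FIRST {d, e}; in F->S D D e (occurrence 2), D is followed by e with FIRST {e}. Thus FOLLOW(D) = {$, d, e, f}.
FOLLOW(F): in S->F f D, F is followed by f D with FIRST {f}; in S->F d F (occurrence 1), F is followed by d F with FIRST {d}; in S->F d F (occurrence 2), the suffix after F is empty, so FOLLOW(F) ⊇ FOLLOW(S) = {$, d, e, f}; in D->d f F S, F is followed by S with FIRST {epsilon, d, e, f}; in D->d f F S, the suffix after F is nullable, so FOLLOW(F) ⊇ FOLLOW(D) = {$, d, e, f}. Thus FOLLOW(F) = {$, d, e, f}.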